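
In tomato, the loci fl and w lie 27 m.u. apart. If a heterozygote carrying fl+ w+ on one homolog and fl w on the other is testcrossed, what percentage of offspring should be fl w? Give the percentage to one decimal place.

A map distance of 27 m.u. corresponds to a recombination frequency of 0.270.
The F1 is fl+ w+ / fl w, so fl w is a parental gamete class with expected frequency (1 − r)/2 = 0.730/2 = 0.3650.
That is 0.3650 = 36.5% of the progeny.

36.5%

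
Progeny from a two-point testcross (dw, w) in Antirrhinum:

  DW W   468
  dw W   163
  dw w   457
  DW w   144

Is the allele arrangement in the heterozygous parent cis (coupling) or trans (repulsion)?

The two most frequent classes are DW W (468) and dw w (457); these are the parental (non-recombinant) types.
So the F1 carried DW W on one chromosome and dw w on the other — the recessive alleles are on the same chromosome (cis / coupling).

cis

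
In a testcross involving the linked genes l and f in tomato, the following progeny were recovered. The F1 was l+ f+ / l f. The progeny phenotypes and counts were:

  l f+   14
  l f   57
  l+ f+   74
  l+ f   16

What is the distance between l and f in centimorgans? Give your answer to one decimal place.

18.6 centimorgans

The recombinant classes are l+ f and l f+: 16 + 14 = 30.
Recombination frequency = 30/161 = 0.1863 ≈ 18.6%, i.e. 18.6 centimorgans.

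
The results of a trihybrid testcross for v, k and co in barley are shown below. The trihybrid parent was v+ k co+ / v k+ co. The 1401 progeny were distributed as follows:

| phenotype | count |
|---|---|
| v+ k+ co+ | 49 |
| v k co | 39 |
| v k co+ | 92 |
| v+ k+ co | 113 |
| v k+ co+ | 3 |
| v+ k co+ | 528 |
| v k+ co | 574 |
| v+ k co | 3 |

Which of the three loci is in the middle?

The two rarest classes, v+ k co and v k+ co+, are the double crossovers. Comparing them with the parentals, only the co allele has switched, so co is the middle locus and the order is v – co – k.

co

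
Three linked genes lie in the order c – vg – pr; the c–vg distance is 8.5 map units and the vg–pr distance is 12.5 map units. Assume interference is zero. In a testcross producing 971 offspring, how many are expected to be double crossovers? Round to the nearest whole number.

Map distances give recombination frequencies of 0.085 and 0.125 for the two intervals.
With no interference, expected double-crossover frequency = 0.085 × 0.125 = 0.01063.
Expected number = 0.01063 × 971 = 10.32 ≈ 10.

10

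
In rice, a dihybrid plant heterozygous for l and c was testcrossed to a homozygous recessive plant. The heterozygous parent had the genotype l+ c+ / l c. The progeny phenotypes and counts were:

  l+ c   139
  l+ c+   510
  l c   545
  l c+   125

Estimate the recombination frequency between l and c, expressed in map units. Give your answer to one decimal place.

The recombinant classes are l+ c and l c+: 139 + 125 = 264.
Recombination frequency = 264/1319 = 0.2002 ≈ 20.0%, i.e. 20.0 map units.

20.0 map units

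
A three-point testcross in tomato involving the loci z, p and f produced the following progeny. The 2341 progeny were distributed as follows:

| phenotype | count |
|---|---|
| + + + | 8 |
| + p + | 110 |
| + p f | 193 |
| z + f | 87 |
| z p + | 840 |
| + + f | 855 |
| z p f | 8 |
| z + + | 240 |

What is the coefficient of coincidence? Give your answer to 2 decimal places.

0.39

The two most frequent reciprocal classes, + + f and z p +, are the parental types, so the F1 was + + f / z p +.
The two rarest classes, + + + and z p f, are the double crossovers. Comparing them with the parentals, only the f allele has switched, so f is the middle locus and the order is z – f – p.
z–f: (197 + 16)/2341 = 0.0910; f–p: (433 + 16)/2341 = 0.1918.
Expected DCO frequency = 0.0910 × 0.1918 ≈ 0.01745; observed = 16/2341 ≈ 0.00683.
Coefficient of coincidence = 0.00683/0.01745 ≈ 0.39.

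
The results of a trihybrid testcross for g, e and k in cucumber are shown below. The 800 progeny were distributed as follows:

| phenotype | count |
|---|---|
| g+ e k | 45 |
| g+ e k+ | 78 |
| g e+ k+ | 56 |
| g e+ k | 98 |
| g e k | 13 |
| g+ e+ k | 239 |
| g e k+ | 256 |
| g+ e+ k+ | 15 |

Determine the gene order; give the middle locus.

The two most frequent reciprocal classes, g+ e+ k and g e k+, are the parental types, so the F1 was g+ e+ k / g e k+.
The two rarest classes, g+ e+ k+ and g e k, are the double crossovers. Comparing them with the parentals, only the k allele has switched, so k is the middle locus and the order is g – k – e.

k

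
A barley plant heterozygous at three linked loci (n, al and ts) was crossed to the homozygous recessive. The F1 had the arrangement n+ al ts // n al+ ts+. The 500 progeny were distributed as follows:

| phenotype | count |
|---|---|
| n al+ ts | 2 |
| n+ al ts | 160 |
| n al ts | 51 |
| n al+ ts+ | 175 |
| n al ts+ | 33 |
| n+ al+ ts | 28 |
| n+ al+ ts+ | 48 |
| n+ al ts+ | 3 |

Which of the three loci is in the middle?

ts

The two rarest classes, n+ al ts+ and n al+ ts, are the double crossovers. Comparing them with the parentals, only the ts allele has switched, so ts is the middle locus and the order is al – ts – n.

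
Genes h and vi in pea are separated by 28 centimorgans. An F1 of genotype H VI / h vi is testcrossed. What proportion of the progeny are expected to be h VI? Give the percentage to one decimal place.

A map distance of 28 centimorgans corresponds to a recombination frequency of 0.280.
The F1 is H VI / h vi, so h VI is a recombinant gamete class with expected frequency r/2 = 0.280/2 = 0.1400.
That is 0.1400 = 14.0% of the progeny.

14.0%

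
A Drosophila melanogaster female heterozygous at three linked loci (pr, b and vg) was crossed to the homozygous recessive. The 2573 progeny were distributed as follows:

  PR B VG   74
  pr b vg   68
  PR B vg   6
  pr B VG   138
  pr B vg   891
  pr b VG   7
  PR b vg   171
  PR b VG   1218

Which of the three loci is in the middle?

The two most frequent reciprocal classes, pr B vg and PR b VG, are the parental types, so the F1 was pr B vg / PR b VG.
The two rarest classes, PR B vg and pr b VG, are the double crossovers. Comparing them with the parentals, only the pr allele has switched, so pr is the middle locus and the order is b – pr – vg.

pr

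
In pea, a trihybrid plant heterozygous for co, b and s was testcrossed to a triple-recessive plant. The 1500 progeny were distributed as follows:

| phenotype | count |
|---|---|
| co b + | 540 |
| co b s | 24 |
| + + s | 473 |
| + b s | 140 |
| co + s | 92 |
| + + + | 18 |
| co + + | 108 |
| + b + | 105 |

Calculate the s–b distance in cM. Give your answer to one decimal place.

The two most frequent reciprocal classes, + + s and co b +, are the parental types, so the F1 was + + s / co b +.
The two rarest classes, + + + and co b s, are the double crossovers. Comparing them with the parentals, only the s allele has switched, so s is the middle locus and the order is b – s – co.
Crossovers in the b–s interval produce the single-crossover classes + b s and co + + (140 + 108 = 248) plus the double crossovers (42).
RF(b–s) = (248 + 42) / 1500 = 290/1500 = 0.1933 → 19.3 cM.

19.3 cM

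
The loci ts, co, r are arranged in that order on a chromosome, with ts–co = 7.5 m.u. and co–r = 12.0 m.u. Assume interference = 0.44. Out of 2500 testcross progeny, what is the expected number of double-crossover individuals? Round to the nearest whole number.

13

Map distances give recombination frequencies of 0.075 and 0.120 for the two intervals.
With interference 0.44 (so coincidence = 0.56), expected double-crossover frequency = 0.075 × 0.120 × 0.56 = 0.00504.
Expected number = 0.00504 × 2500 = 12.60 ≈ 13.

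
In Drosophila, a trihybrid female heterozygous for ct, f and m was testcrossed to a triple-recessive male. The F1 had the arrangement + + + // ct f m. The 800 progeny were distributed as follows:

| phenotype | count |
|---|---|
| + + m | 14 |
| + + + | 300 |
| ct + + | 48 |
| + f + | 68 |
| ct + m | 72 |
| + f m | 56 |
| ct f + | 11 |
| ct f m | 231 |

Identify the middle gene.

m

The two rarest classes, + + m and ct f +, are the double crossovers. Comparing them with the parentals, only the m allele has switched, so m is the middle locus and the order is f – m – ct.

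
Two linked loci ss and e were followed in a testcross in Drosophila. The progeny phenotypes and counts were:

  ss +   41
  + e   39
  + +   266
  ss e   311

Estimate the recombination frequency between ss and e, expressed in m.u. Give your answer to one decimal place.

The two most frequent classes, + + (266) and ss e (311), are the parental types, so the F1 was + + / ss e.
The recombinant classes are + e and ss +: 39 + 41 = 80.
Recombination frequency = 80/657 = 0.1218 ≈ 12.2%, i.e. 12.2 m.u.

12.2 m.u.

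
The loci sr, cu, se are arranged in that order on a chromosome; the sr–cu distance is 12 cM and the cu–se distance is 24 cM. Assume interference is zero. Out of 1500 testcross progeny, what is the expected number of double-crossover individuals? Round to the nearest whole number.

43

Map distances give recombination frequencies of 0.120 and 0.240 for the two intervals.
With no interference, expected double-crossover frequency = 0.120 × 0.240 = 0.02880.
Expected number = 0.02880 × 1500 = 43.20 ≈ 43.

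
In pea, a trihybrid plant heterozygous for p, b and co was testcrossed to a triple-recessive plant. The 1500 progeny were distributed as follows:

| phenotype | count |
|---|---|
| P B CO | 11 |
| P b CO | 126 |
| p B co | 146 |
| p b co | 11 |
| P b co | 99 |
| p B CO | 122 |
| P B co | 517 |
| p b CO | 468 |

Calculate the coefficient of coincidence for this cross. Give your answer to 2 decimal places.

The two most frequent reciprocal classes, p b CO and P B co, are the parental types, so the F1 was p b CO / P B co.
The two rarest classes, p b co and P B CO, are the double crossovers. Comparing them with the parentals, only the co allele has switched, so co is the middle locus and the order is p – co – b.
p–co: (272 + 22)/1500 = 0.1960; co–b: (221 + 22)/1500 = 0.1620.
Expected DCO frequency = 0.1960 × 0.1620 ≈ 0.03175; observed = 22/1500 ≈ 0.01467.
Coefficient of coincidence = 0.01467/0.03175 ≈ 0.46.

0.46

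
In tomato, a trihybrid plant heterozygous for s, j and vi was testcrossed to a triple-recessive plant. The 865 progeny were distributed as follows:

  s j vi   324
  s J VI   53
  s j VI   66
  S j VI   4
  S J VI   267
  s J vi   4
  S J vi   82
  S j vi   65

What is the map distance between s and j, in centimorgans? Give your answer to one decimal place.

The two most frequent reciprocal classes, S J VI and s j vi, are the parental types, so the F1 was S J VI / s j vi.
The two rarest classes, S j VI and s J vi, are the double crossovers. Comparing them with the parentals, only the j allele has switched, so j is the middle locus and the order is s – j – vi.
Crossovers in the s–j interval produce the single-crossover classes s J VI and S j vi (53 + 65 = 118) plus the double crossovers (8).
RF(s–j) = (118 + 8) / 865 = 126/865 = 0.1457 → 14.6 centimorgans.

14.6 centimorgans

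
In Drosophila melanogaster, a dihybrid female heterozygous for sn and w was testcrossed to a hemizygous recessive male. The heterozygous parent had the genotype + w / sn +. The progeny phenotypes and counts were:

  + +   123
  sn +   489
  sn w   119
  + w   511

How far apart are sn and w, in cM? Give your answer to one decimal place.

19.5 cM

The recombinant classes are + + and sn w: 123 + 119 = 242.
Recombination frequency = 242/1242 = 0.1948 ≈ 19.5%, i.e. 19.5 cM.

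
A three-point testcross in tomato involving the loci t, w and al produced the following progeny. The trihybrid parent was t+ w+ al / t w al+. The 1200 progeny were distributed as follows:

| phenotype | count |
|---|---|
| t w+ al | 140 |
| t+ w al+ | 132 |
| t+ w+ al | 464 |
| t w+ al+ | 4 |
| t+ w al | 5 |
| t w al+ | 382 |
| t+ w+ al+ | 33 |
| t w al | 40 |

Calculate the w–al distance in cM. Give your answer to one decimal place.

The two rarest classes, t+ w al and t w+ al+, are the double crossovers. Comparing them with the parentals, only the w allele has switched, so w is the middle locus and the order is al – w – t.
Crossovers in the al–w interval produce the single-crossover classes t+ w+ al+ and t w al (33 + 40 = 73) plus the double crossovers (9).
RF(al–w) = (73 + 9) / 1200 = 82/1200 = 0.0683 → 6.8 cM.

6.8 cM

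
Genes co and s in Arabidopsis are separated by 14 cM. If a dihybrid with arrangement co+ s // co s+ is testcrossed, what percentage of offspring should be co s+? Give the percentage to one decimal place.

43.0%

A map distance of 14 cM corresponds to a recombination frequency of 0.140.
The F1 is co+ s / co s+, so co s+ is a parental gamete class with expected frequency (1 − r)/2 = 0.860/2 = 0.4300.
That is 0.4300 = 43.0% of the progeny.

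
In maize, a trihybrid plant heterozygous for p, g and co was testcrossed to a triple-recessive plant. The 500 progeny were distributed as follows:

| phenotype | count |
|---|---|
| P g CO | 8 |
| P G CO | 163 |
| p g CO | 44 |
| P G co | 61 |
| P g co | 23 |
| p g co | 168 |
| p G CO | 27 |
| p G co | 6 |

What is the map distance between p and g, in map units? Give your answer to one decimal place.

The two most frequent reciprocal classes, p g co and P G CO, are the parental types, so the F1 was p g co / P G CO.
The two rarest classes, p G co and P g CO, are the double crossovers. Comparing them with the parentals, only the g allele has switched, so g is the middle locus and the order is co – g – p.
Crossovers in the g–p interval produce the single-crossover classes P g co and p G CO (23 + 27 = 50) plus the double crossovers (14).
RF(g–p) = (50 + 14) / 500 = 64/500 = 0.1280 → 12.8 map units.

12.8 map units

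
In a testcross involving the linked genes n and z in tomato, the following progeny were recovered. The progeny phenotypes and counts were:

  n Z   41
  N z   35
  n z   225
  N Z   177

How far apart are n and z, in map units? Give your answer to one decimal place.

15.9 map units

The two most frequent classes, N Z (177) and n z (225), are the parental types, so the F1 was N Z / n z.
The recombinant classes are N z and n Z: 35 + 41 = 76.
Recombination frequency = 76/478 = 0.1590 ≈ 15.9%, i.e. 15.9 map units.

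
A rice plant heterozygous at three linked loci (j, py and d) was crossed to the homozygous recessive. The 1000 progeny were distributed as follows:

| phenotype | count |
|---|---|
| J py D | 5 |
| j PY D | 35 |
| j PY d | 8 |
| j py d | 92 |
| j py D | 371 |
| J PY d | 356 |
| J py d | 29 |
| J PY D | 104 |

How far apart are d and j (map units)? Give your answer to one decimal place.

The two most frequent reciprocal classes, J PY d and j py D, are the parental types, so the F1 was J PY d / j py D.
The two rarest classes, j PY d and J py D, are the double crossovers. Comparing them with the parentals, only the j allele has switched, so j is the middle locus and the order is d – j – py.
Crossovers in the d–j interval produce the single-crossover classes J PY D and j py d (104 + 92 = 196) plus the double crossovers (13).
RF(d–j) = (196 + 13) / 1000 = 209/1000 = 0.2090 → 20.9 map units.

20.9 map units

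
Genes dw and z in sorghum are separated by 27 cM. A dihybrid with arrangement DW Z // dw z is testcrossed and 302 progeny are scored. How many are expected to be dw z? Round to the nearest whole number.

110

A map distance of 27 cM corresponds to a recombination frequency of 0.270.
The F1 is DW Z / dw z, so dw z is a parental gamete class with expected frequency (1 − r)/2 = 0.730/2 = 0.3650.
Expected number = 0.3650 × 302 = 110.23 ≈ 110.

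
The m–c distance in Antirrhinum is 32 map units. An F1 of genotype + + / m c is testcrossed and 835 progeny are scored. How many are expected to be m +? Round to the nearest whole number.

A map distance of 32 map units corresponds to a recombination frequency of 0.320.
The F1 is + + / m c, so m + is a recombinant gamete class with expected frequency r/2 = 0.320/2 = 0.1600.
Expected number = 0.1600 × 835 = 133.60 ≈ 134.

134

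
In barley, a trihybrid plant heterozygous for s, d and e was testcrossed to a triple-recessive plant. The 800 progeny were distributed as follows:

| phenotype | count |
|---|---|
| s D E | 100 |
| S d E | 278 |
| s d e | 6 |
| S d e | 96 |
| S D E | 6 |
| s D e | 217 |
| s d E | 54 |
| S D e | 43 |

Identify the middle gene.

The two most frequent reciprocal classes, s D e and S d E, are the parental types, so the F1 was s D e / S d E.
The two rarest classes, s d e and S D E, are the double crossovers. Comparing them with the parentals, only the d allele has switched, so d is the middle locus and the order is e – d – s.

d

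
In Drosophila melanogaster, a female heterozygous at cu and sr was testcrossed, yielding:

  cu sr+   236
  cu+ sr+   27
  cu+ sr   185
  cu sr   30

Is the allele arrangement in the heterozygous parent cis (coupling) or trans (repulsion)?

The two most frequent classes are cu+ sr (185) and cu sr+ (236); these are the parental (non-recombinant) types.
So the F1 carried cu+ sr on one chromosome and cu sr+ on the other — the recessive alleles are on opposite chromosomes (trans / repulsion).

trans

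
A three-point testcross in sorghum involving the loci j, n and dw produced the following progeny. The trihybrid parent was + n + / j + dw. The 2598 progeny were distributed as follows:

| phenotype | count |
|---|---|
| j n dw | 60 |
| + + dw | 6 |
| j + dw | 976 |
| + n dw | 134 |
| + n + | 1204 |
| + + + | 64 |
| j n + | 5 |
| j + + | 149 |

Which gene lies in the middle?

The two rarest classes, j n + and + + dw, are the double crossovers. Comparing them with the parentals, only the j allele has switched, so j is the middle locus and the order is dw – j – n.

j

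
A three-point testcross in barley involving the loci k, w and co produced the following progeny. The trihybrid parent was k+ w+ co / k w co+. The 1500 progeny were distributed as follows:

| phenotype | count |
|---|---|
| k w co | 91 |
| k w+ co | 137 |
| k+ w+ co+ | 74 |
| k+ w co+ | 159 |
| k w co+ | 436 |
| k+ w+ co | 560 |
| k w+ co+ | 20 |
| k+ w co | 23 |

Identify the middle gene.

The two rarest classes, k+ w co and k w+ co+, are the double crossovers. Comparing them with the parentals, only the w allele has switched, so w is the middle locus and the order is co – w – k.

w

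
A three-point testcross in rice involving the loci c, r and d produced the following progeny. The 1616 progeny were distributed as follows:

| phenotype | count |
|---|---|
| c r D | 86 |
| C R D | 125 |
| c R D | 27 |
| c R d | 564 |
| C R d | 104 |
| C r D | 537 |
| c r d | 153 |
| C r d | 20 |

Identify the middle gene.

The two most frequent reciprocal classes, C r D and c R d, are the parental types, so the F1 was C r D / c R d.
The two rarest classes, C r d and c R D, are the double crossovers. Comparing them with the parentals, only the d allele has switched, so d is the middle locus and the order is r – d – c.

d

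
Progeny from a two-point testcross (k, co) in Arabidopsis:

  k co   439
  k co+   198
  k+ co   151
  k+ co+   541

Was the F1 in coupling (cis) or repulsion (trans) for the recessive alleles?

The two most frequent classes are k+ co+ (541) and k co (439); these are the parental (non-recombinant) types.
So the F1 carried k+ co+ on one chromosome and k co on the other — the recessive alleles are on the same chromosome (cis / coupling).

cis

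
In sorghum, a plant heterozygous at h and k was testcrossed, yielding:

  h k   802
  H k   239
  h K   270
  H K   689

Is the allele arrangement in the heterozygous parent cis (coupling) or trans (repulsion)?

The two most frequent classes are H K (689) and h k (802); these are the parental (non-recombinant) types.
So the F1 carried H K on one chromosome and h k on the other — the recessive alleles are on the same chromosome (cis / coupling).

cis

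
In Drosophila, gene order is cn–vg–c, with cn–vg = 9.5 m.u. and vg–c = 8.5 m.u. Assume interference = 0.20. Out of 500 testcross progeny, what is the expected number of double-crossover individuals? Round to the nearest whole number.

Map distances give recombination frequencies of 0.095 and 0.085 for the two intervals.
With interference 0.20 (so coincidence = 0.80), expected double-crossover frequency = 0.095 × 0.085 × 0.80 = 0.00646.
Expected number = 0.00646 × 500 = 3.23 ≈ 3.

3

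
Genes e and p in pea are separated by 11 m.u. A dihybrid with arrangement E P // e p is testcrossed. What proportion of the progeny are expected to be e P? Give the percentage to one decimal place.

A map distance of 11 m.u. corresponds to a recombination frequency of 0.110.
The F1 is E P / e p, so e P is a recombinant gamete class with expected frequency r/2 = 0.110/2 = 0.0550.
That is 0.0550 = 5.5% of the progeny.

5.5%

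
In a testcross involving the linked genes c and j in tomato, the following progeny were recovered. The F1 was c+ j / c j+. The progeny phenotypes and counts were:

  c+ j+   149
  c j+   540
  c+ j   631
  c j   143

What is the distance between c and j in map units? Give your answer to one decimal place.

20.0 map units

The recombinant classes are c+ j+ and c j: 149 + 143 = 292.
Recombination frequency = 292/1463 = 0.1996 ≈ 20.0%, i.e. 20.0 map units.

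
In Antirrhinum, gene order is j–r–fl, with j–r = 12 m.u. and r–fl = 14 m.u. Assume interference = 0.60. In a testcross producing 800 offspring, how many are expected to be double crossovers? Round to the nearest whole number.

Map distances give recombination frequencies of 0.120 and 0.140 for the two intervals.
With interference 0.60 (so coincidence = 0.40), expected double-crossover frequency = 0.120 × 0.140 × 0.40 = 0.00672.
Expected number = 0.00672 × 800 = 5.38 ≈ 5.

5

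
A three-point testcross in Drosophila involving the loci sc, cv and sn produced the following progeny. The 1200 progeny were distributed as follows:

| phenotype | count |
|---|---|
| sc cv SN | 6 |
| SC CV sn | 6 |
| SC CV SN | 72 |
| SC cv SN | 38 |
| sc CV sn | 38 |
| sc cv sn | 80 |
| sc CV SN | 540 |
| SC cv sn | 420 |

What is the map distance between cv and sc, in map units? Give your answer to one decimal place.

The two most frequent reciprocal classes, sc CV SN and SC cv sn, are the parental types, so the F1 was sc CV SN / SC cv sn.
The two rarest classes, sc cv SN and SC CV sn, are the double crossovers. Comparing them with the parentals, only the cv allele has switched, so cv is the middle locus and the order is sn – cv – sc.
Crossovers in the cv–sc interval produce the single-crossover classes SC CV SN and sc cv sn (72 + 80 = 152) plus the double crossovers (12).
RF(cv–sc) = (152 + 12) / 1200 = 164/1200 = 0.1367 → 13.7 map units.

13.7 map units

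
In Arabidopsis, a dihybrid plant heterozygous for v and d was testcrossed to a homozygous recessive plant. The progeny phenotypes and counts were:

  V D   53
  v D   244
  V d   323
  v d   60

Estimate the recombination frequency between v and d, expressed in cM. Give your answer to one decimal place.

16.6 cM

The two most frequent classes, V d (323) and v D (244), are the parental types, so the F1 was V d / v D.
The recombinant classes are V D and v d: 53 + 60 = 113.
Recombination frequency = 113/680 = 0.1662 ≈ 16.6%, i.e. 16.6 cM.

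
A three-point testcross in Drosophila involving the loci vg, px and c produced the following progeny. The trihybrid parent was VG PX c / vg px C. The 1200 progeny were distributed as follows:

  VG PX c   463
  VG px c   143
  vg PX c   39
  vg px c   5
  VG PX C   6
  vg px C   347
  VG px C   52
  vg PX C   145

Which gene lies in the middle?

c

The two rarest classes, VG PX C and vg px c, are the double crossovers. Comparing them with the parentals, only the c allele has switched, so c is the middle locus and the order is vg – c – px.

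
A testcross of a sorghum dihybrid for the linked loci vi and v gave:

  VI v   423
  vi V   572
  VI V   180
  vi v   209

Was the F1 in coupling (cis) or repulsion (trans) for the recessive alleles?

The two most frequent classes are VI v (423) and vi V (572); these are the parental (non-recombinant) types.
So the F1 carried VI v on one chromosome and vi V on the other — the recessive alleles are on opposite chromosomes (trans / repulsion).

trans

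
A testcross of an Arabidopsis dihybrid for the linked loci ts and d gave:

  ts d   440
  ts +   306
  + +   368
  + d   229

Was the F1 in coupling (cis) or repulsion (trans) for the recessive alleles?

cis

The two most frequent classes are + + (368) and ts d (440); these are the parental (non-recombinant) types.
So the F1 carried + + on one chromosome and ts d on the other — the recessive alleles are on the same chromosome (cis / coupling).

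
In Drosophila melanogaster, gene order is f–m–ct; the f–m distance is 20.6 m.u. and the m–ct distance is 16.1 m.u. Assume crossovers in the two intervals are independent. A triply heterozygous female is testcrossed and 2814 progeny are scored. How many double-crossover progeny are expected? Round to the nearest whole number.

Map distances give recombination frequencies of 0.206 and 0.161 for the two intervals.
With no interference, expected double-crossover frequency = 0.206 × 0.161 = 0.03317.
Expected number = 0.03317 × 2814 = 93.33 ≈ 93.

93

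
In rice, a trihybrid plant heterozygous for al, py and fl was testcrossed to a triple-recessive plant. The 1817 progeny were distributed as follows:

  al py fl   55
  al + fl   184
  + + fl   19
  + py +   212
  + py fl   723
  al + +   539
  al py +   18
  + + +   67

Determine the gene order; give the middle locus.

py

The two most frequent reciprocal classes, + py fl and al + +, are the parental types, so the F1 was + py fl / al + +.
The two rarest classes, + + fl and al py +, are the double crossovers. Comparing them with the parentals, only the py allele has switched, so py is the middle locus and the order is fl – py – al.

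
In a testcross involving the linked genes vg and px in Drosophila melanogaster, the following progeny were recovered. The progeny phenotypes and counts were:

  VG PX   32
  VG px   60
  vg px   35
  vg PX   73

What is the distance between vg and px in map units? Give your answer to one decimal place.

The two most frequent classes, VG px (60) and vg PX (73), are the parental types, so the F1 was VG px / vg PX.
The recombinant classes are VG PX and vg px: 32 + 35 = 67.
Recombination frequency = 67/200 = 0.3350 ≈ 33.5%, i.e. 33.5 map units.

33.5 map units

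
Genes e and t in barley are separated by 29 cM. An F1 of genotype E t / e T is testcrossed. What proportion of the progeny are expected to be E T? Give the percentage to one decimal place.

A map distance of 29 cM corresponds to a recombination frequency of 0.290.
The F1 is E t / e T, so E T is a recombinant gamete class with expected frequency r/2 = 0.290/2 = 0.1450.
That is 0.1450 = 14.5% of the progeny.

14.5%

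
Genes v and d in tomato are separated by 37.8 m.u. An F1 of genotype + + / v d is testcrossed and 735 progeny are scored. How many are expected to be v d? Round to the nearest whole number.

A map distance of 37.8 m.u. corresponds to a recombination frequency of 0.378.
The F1 is + + / v d, so v d is a parental gamete class with expected frequency (1 − r)/2 = 0.622/2 = 0.3110.
Expected number = 0.3110 × 735 = 228.59 ≈ 229.

229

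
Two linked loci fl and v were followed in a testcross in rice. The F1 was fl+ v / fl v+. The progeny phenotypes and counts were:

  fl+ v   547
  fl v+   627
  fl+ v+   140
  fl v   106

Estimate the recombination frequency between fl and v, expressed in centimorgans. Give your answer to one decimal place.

The recombinant classes are fl+ v+ and fl v: 140 + 106 = 246.
Recombination frequency = 246/1420 = 0.1732 ≈ 17.3%, i.e. 17.3 centimorgans.

17.3 centimorgans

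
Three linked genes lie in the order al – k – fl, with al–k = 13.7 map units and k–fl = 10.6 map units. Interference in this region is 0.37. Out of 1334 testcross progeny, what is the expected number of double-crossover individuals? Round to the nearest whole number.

Map distances give recombination frequencies of 0.137 and 0.106 for the two intervals.
With interference 0.37 (so coincidence = 0.63), expected double-crossover frequency = 0.137 × 0.106 × 0.63 = 0.00915.
Expected number = 0.00915 × 1334 = 12.20 ≈ 12.

12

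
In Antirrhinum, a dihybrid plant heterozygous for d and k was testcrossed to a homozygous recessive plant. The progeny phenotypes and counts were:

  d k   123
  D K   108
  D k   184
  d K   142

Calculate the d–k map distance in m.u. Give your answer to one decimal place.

The two most frequent classes, D k (184) and d K (142), are the parental types, so the F1 was D k / d K.
The recombinant classes are D K and d k: 108 + 123 = 231.
Recombination frequency = 231/557 = 0.4147 ≈ 41.5%, i.e. 41.5 m.u.

41.5 m.u.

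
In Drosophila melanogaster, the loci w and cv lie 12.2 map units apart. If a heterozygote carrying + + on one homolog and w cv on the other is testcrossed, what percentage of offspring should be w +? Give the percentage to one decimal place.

6.1%

A map distance of 12.2 map units corresponds to a recombination frequency of 0.122.
The F1 is + + / w cv, so w + is a recombinant gamete class with expected frequency r/2 = 0.122/2 = 0.0610.
That is 0.0610 = 6.1% of the progeny.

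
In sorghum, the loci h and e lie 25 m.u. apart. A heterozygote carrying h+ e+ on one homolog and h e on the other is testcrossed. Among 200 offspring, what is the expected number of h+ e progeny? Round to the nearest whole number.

25

A map distance of 25 m.u. corresponds to a recombination frequency of 0.250.
The F1 is h+ e+ / h e, so h+ e is a recombinant gamete class with expected frequency r/2 = 0.250/2 = 0.1250.
Expected number = 0.1250 × 200 = 25.00 ≈ 25.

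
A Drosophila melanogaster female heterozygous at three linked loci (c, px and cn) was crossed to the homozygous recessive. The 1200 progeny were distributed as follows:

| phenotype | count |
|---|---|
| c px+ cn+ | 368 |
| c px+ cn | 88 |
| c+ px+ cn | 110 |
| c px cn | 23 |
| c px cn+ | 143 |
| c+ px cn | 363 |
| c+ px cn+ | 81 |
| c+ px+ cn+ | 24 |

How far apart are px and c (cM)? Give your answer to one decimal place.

25.0 cM

The two most frequent reciprocal classes, c+ px cn and c px+ cn+, are the parental types, so the F1 was c+ px cn / c px+ cn+.
The two rarest classes, c px cn and c+ px+ cn+, are the double crossovers. Comparing them with the parentals, only the c allele has switched, so c is the middle locus and the order is cn – c – px.
Crossovers in the c–px interval produce the single-crossover classes c+ px+ cn and c px cn+ (110 + 143 = 253) plus the double crossovers (47).
RF(c–px) = (253 + 47) / 1200 = 300/1200 = 0.2500 → 25.0 cM.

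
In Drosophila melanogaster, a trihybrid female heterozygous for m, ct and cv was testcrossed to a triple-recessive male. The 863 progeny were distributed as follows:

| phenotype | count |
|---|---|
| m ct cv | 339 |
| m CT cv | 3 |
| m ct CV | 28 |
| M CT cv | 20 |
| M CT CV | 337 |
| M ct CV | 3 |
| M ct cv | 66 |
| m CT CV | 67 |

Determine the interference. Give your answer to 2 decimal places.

0.31

The two most frequent reciprocal classes, m ct cv and M CT CV, are the parental types, so the F1 was m ct cv / M CT CV.
The two rarest classes, m CT cv and M ct CV, are the double crossovers. Comparing them with the parentals, only the ct allele has switched, so ct is the middle locus and the order is cv – ct – m.
cv–ct: (48 + 6)/863 = 0.0626; ct–m: (133 + 6)/863 = 0.1611.
Expected DCO frequency = 0.0626 × 0.1611 ≈ 0.01008; observed = 6/863 ≈ 0.00695.
Coefficient of coincidence = 0.00695/0.01008 ≈ 0.69; interference = 1 − 0.69 = 0.31.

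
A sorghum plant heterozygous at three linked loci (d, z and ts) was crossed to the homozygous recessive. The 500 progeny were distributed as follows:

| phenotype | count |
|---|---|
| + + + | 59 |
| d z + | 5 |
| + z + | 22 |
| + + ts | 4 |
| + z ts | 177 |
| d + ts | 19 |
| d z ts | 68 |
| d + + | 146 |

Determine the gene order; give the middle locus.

The two most frequent reciprocal classes, + z ts and d + +, are the parental types, so the F1 was + z ts / d + +.
The two rarest classes, + + ts and d z +, are the double crossovers. Comparing them with the parentals, only the z allele has switched, so z is the middle locus and the order is ts – z – d.

z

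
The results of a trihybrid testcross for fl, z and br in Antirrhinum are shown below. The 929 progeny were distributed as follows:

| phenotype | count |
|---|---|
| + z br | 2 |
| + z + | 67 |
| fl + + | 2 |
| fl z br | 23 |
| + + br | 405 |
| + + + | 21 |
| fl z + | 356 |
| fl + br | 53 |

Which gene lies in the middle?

The two most frequent reciprocal classes, + + br and fl z +, are the parental types, so the F1 was + + br / fl z +.
The two rarest classes, + z br and fl + +, are the double crossovers. Comparing them with the parentals, only the z allele has switched, so z is the middle locus and the order is br – z – fl.

z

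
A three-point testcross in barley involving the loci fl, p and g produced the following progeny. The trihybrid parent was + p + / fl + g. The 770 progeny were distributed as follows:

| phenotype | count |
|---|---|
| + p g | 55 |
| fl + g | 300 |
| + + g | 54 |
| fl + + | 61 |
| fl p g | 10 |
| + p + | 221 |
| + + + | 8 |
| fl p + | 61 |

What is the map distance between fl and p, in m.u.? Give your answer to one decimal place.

17.3 m.u.

The two rarest classes, + + + and fl p g, are the double crossovers. Comparing them with the parentals, only the p allele has switched, so p is the middle locus and the order is fl – p – g.
Crossovers in the fl–p interval produce the single-crossover classes fl p + and + + g (61 + 54 = 115) plus the double crossovers (18).
RF(fl–p) = (115 + 18) / 770 = 133/770 = 0.1727 → 17.3 m.u.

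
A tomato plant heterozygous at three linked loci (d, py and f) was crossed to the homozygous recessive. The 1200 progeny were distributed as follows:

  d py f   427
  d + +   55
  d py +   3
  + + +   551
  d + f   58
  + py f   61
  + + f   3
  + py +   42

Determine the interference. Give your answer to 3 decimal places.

0.443

The two most frequent reciprocal classes, + + + and d py f, are the parental types, so the F1 was + + + / d py f.
The two rarest classes, + + f and d py +, are the double crossovers. Comparing them with the parentals, only the f allele has switched, so f is the middle locus and the order is d – f – py.
d–f: (116 + 6)/1200 = 0.1017; f–py: (100 + 6)/1200 = 0.0883.
Expected DCO frequency = 0.1017 × 0.0883 ≈ 0.00898; observed = 6/1200 ≈ 0.00500.
Coefficient of coincidence = 0.00500/0.00898 ≈ 0.557; interference = 1 − 0.557 = 0.443.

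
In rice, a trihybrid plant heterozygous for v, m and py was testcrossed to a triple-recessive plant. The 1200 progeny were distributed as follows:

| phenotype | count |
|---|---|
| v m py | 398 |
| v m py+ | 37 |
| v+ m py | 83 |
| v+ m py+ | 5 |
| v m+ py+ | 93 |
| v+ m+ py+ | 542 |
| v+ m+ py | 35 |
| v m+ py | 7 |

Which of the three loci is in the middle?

The two most frequent reciprocal classes, v+ m+ py+ and v m py, are the parental types, so the F1 was v+ m+ py+ / v m py.
The two rarest classes, v+ m py+ and v m+ py, are the double crossovers. Comparing them with the parentals, only the m allele has switched, so m is the middle locus and the order is py – m – v.

m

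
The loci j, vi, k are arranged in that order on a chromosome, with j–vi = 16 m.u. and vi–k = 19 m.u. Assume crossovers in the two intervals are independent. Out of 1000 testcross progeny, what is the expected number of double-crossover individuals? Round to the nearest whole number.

Map distances give recombination frequencies of 0.160 and 0.190 for the two intervals.
With no interference, expected double-crossover frequency = 0.160 × 0.190 = 0.03040.
Expected number = 0.03040 × 1000 = 30.40 ≈ 30.

30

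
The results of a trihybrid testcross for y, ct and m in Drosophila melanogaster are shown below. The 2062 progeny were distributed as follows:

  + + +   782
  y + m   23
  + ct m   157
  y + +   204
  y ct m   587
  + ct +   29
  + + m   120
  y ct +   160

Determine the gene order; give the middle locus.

ct

The two most frequent reciprocal classes, + + + and y ct m, are the parental types, so the F1 was + + + / y ct m.
The two rarest classes, + ct + and y + m, are the double crossovers. Comparing them with the parentals, only the ct allele has switched, so ct is the middle locus and the order is m – ct – y.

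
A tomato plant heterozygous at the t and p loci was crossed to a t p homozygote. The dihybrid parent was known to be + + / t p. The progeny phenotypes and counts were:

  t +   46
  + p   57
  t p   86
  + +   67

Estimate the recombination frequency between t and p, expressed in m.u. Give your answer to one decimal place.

The recombinant classes are + p and t +: 57 + 46 = 103.
Recombination frequency = 103/256 = 0.4023 ≈ 40.2%, i.e. 40.2 m.u.

40.2 m.u.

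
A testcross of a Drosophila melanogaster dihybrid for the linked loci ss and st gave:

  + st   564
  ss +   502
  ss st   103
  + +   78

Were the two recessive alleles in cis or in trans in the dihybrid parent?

The two most frequent classes are + st (564) and ss + (502); these are the parental (non-recombinant) types.
So the F1 carried + st on one chromosome and ss + on the other — the recessive alleles are on opposite chromosomes (trans / repulsion).

trans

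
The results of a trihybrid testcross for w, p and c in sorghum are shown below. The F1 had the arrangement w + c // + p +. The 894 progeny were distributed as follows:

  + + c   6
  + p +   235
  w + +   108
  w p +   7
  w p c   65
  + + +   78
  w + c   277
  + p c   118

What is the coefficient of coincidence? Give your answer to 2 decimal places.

The two rarest classes, + + c and w p +, are the double crossovers. Comparing them with the parentals, only the w allele has switched, so w is the middle locus and the order is c – w – p.
c–w: (226 + 13)/894 = 0.2673; w–p: (143 + 13)/894 = 0.1745.
Expected DCO frequency = 0.2673 × 0.1745 ≈ 0.04664; observed = 13/894 ≈ 0.01454.
Coefficient of coincidence = 0.01454/0.04664 ≈ 0.31.

0.31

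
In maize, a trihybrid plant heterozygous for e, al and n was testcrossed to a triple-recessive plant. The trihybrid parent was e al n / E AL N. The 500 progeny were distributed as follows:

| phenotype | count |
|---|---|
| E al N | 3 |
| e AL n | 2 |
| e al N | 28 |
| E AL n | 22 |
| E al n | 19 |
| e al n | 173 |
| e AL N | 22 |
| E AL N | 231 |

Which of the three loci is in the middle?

al

The two rarest classes, e AL n and E al N, are the double crossovers. Comparing them with the parentals, only the al allele has switched, so al is the middle locus and the order is n – al – e.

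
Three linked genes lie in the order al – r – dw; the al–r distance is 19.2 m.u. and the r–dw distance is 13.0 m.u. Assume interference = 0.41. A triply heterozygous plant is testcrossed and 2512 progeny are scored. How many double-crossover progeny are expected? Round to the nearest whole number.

Map distances give recombination frequencies of 0.192 and 0.130 for the two intervals.
With interference 0.41 (so coincidence = 0.59), expected double-crossover frequency = 0.192 × 0.130 × 0.59 = 0.01473.
Expected number = 0.01473 × 2512 = 36.99 ≈ 37.

37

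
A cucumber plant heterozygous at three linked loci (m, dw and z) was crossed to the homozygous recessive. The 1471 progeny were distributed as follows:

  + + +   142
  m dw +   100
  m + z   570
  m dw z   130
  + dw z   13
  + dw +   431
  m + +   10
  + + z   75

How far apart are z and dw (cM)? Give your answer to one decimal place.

The two most frequent reciprocal classes, + dw + and m + z, are the parental types, so the F1 was + dw + / m + z.
The two rarest classes, + dw z and m + +, are the double crossovers. Comparing them with the parentals, only the z allele has switched, so z is the middle locus and the order is m – z – dw.
Crossovers in the z–dw interval produce the single-crossover classes + + + and m dw z (142 + 130 = 272) plus the double crossovers (23).
RF(z–dw) = (272 + 23) / 1471 = 295/1471 = 0.2005 → 20.1 cM.

20.1 cM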